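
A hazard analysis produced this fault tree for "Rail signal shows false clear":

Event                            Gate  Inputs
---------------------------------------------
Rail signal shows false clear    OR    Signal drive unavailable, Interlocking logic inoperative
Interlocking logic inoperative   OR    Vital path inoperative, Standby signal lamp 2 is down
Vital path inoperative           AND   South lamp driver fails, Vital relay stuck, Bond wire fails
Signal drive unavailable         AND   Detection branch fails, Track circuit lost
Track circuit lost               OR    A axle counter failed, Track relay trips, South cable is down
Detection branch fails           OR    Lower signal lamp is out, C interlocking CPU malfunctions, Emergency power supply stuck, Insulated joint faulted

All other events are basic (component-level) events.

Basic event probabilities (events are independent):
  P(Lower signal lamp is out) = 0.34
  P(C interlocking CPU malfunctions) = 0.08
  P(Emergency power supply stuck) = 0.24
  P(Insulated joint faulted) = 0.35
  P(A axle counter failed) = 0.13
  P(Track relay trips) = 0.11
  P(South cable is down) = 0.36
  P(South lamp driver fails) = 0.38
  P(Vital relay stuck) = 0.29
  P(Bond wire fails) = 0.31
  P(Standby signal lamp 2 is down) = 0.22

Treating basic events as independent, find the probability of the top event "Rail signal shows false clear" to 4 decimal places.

P(Detection branch fails) [OR] = 1 − (1−0.34) × (1−0.08) × (1−0.24) × (1−0.35) = 0.700043
P(Track circuit lost) [OR] = 1 − (1−0.13) × (1−0.11) × (1−0.36) = 0.504448
P(Signal drive unavailable) [AND] = 0.700043 × 0.504448 = 0.353135
P(Vital path inoperative) [AND] = 0.38 × 0.29 × 0.31 = 0.034162
P(Interlocking logic inoperative) [OR] = 1 − (1−0.034162) × (1−0.22) = 0.246646
P(Rail signal shows false clear) [OR] = 1 − (1−0.353135) × (1−0.246646) = 0.512682
Rounded to 4 decimal places: P(Rail signal shows false clear) ≈ 0.5127.

0.5127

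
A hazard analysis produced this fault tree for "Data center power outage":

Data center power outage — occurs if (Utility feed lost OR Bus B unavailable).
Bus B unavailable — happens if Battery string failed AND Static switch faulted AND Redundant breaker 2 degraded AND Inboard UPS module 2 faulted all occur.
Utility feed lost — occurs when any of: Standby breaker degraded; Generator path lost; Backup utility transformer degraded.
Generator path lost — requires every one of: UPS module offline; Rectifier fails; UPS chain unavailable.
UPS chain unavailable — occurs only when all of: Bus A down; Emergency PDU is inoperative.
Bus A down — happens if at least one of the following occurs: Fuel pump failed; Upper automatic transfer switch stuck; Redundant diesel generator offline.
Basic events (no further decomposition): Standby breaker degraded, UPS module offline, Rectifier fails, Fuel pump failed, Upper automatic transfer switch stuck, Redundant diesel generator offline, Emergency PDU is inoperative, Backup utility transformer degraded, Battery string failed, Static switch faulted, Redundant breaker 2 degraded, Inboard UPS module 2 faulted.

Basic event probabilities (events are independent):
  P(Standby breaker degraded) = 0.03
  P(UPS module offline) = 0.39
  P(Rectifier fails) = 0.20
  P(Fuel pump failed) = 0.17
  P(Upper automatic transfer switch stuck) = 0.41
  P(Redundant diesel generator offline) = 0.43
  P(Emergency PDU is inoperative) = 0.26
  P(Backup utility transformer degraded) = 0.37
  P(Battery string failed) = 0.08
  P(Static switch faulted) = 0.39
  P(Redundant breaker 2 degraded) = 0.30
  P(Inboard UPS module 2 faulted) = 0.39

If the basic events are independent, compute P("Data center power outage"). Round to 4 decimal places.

P(Bus A down) [OR] = 1 − (1−0.17) × (1−0.41) × (1−0.43) = 0.720871
P(UPS chain unavailable) [AND] = 0.720871 × 0.26 = 0.187426
P(Generator path lost) [AND] = 0.39 × 0.20 × 0.187426 = 0.014619
P(Utility feed lost) [OR] = 1 − (1−0.03) × (1−0.014619) × (1−0.37) = 0.397834
P(Bus B unavailable) [AND] = 0.08 × 0.39 × 0.30 × 0.39 = 0.003650
P(Data center power outage) [OR] = 1 − (1−0.397834) × (1−0.003650) = 0.400032
Rounded to 4 decimal places: P(Data center power outage) ≈ 0.4000.

0.4000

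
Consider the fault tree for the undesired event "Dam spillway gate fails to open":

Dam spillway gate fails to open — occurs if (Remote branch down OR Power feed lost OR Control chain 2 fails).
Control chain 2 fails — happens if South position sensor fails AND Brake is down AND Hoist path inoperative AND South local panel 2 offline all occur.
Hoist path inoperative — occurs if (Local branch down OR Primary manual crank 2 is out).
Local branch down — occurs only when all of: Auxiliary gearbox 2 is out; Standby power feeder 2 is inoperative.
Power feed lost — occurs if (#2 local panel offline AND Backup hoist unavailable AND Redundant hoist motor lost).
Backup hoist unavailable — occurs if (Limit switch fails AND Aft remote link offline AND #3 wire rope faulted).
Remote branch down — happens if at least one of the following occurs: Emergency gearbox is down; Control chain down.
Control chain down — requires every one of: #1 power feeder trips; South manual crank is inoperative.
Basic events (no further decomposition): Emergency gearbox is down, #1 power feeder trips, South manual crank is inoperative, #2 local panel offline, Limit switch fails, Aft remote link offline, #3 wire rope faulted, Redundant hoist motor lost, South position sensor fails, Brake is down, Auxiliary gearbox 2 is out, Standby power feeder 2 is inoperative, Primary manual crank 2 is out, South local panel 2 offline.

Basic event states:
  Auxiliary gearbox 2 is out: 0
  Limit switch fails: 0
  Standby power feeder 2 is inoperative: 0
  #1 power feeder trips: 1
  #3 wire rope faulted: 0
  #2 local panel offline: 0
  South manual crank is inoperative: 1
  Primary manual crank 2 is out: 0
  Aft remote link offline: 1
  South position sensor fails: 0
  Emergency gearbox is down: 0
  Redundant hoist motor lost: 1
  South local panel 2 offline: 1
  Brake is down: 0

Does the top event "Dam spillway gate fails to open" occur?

Control chain down [AND]: #1 power feeder trips=occurs, South manual crank is inoperative=occurs → all inputs occur → occurs.
Remote branch down [OR]: Emergency gearbox is down=not, Control chain down=occurs → at least one input occurs → occurs.
Backup hoist unavailable [AND]: Limit switch fails=not, Aft remote link offline=occurs, #3 wire rope faulted=not → not all inputs occur → does not occur.
Power feed lost [AND]: #2 local panel offline=not, Backup hoist unavailable=not, Redundant hoist motor lost=occurs → not all inputs occur → does not occur.
Local branch down [AND]: Auxiliary gearbox 2 is out=not, Standby power feeder 2 is inoperative=not → not all inputs occur → does not occur.
Hoist path inoperative [OR]: Local branch down=not, Primary manual crank 2 is out=not → no input occurs → does not occur.
Control chain 2 fails [AND]: South position sensor fails=not, Brake is down=not, Hoist path inoperative=not, South local panel 2 offline=occurs → not all inputs occur → does not occur.
Dam spillway gate fails to open [OR]: Remote branch down=occurs, Power feed lost=not, Control chain 2 fails=not → at least one input occurs → occurs.

Yes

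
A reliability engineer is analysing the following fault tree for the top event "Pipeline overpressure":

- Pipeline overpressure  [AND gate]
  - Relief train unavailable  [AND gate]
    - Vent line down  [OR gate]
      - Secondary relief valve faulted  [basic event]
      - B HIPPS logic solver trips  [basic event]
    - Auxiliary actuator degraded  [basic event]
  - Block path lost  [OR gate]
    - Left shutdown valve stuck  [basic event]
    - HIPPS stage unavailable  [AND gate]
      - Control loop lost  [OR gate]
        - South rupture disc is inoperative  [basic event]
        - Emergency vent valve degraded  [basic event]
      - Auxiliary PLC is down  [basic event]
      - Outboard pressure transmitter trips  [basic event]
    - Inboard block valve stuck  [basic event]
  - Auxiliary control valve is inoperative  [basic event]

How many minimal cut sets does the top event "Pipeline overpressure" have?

8

Vent line down [OR]: union of children's cut sets → 2 cut set(s).
Relief train unavailable [AND]: one cut set from each child combined → 2 × 1 = 2 cut set(s).
Control loop lost [OR]: union of children's cut sets → 2 cut set(s).
HIPPS stage unavailable [AND]: one cut set from each child combined → 2 × 1 × 1 = 2 cut set(s).
Block path lost [OR]: union of children's cut sets → 4 cut set(s).
Pipeline overpressure [AND]: one cut set from each child combined → 2 × 4 × 1 = 8 cut set(s).
Minimal cut sets: {Auxiliary actuator degraded, Auxiliary control valve is inoperative, Left shutdown valve stuck, Secondary relief valve faulted}; {Auxiliary PLC is down, Auxiliary actuator degraded, Auxiliary control valve is inoperative, Outboard pressure transmitter trips, Secondary relief valve faulted, South rupture disc is inoperative}; {Auxiliary PLC is down, Auxiliary actuator degraded, Auxiliary control valve is inoperative, Emergency vent valve degraded, Outboard pressure transmitter trips, Secondary relief valve faulted}; {Auxiliary actuator degraded, Auxiliary control valve is inoperative, Inboard block valve stuck, Secondary relief valve faulted}; {Auxiliary actuator degraded, Auxiliary control valve is inoperative, B HIPPS logic solver trips, Left shutdown valve stuck}; {Auxiliary PLC is down, Auxiliary actuator degraded, Auxiliary control valve is inoperative, B HIPPS logic solver trips, Outboard pressure transmitter trips, South rupture disc is inoperative}; {Auxiliary PLC is down, Auxiliary actuator degraded, Auxiliary control valve is inoperative, B HIPPS logic solver trips, Emergency vent valve degraded, Outboard pressure transmitter trips}; {Auxiliary actuator degraded, Auxiliary control valve is inoperative, B HIPPS logic solver trips, Inboard block valve stuck}.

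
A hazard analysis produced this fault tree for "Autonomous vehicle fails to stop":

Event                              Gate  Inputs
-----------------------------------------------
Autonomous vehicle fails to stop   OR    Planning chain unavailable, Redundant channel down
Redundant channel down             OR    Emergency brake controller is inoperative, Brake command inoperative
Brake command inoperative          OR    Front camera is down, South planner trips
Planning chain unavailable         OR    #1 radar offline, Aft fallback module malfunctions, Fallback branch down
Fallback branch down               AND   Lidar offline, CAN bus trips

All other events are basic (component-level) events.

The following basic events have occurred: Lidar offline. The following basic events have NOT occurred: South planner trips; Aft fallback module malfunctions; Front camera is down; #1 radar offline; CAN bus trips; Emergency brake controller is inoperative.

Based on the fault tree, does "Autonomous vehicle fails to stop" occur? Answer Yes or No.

No

Fallback branch down [AND]: Lidar offline=occurs, CAN bus trips=not → not all inputs occur → does not occur.
Planning chain unavailable [OR]: #1 radar offline=not, Aft fallback module malfunctions=not, Fallback branch down=not → no input occurs → does not occur.
Brake command inoperative [OR]: Front camera is down=not, South planner trips=not → no input occurs → does not occur.
Redundant channel down [OR]: Emergency brake controller is inoperative=not, Brake command inoperative=not → no input occurs → does not occur.
Autonomous vehicle fails to stop [OR]: Planning chain unavailable=not, Redundant channel down=not → no input occurs → does not occur.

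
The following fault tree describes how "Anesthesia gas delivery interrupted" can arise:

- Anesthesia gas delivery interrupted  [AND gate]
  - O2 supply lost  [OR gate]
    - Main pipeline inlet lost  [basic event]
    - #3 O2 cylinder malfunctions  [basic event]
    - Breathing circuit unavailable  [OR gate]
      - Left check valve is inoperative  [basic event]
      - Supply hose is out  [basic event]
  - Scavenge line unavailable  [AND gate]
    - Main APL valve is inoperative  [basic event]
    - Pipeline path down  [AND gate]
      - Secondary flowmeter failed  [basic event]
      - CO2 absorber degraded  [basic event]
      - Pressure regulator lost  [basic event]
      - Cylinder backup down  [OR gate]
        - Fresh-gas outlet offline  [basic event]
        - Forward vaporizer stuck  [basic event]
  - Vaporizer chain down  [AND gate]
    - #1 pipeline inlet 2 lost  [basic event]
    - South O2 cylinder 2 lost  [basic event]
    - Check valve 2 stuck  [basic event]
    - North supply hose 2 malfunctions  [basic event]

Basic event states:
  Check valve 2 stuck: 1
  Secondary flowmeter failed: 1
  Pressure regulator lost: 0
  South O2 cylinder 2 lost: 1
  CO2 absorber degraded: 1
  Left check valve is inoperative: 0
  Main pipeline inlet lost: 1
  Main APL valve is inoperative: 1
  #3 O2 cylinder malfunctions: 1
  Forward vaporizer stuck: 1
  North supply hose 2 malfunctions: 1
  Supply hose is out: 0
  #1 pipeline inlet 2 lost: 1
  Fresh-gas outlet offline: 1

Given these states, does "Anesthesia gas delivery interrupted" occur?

No

Breathing circuit unavailable [OR]: Left check valve is inoperative=not, Supply hose is out=not → no input occurs → does not occur.
O2 supply lost [OR]: Main pipeline inlet lost=occurs, #3 O2 cylinder malfunctions=occurs, Breathing circuit unavailable=not → at least one input occurs → occurs.
Cylinder backup down [OR]: Fresh-gas outlet offline=occurs, Forward vaporizer stuck=occurs → at least one input occurs → occurs.
Pipeline path down [AND]: Secondary flowmeter failed=occurs, CO2 absorber degraded=occurs, Pressure regulator lost=not, Cylinder backup down=occurs → not all inputs occur → does not occur.
Scavenge line unavailable [AND]: Main APL valve is inoperative=occurs, Pipeline path down=not → not all inputs occur → does not occur.
Vaporizer chain down [AND]: #1 pipeline inlet 2 lost=occurs, South O2 cylinder 2 lost=occurs, Check valve 2 stuck=occurs, North supply hose 2 malfunctions=occurs → all inputs occur → occurs.
Anesthesia gas delivery interrupted [AND]: O2 supply lost=occurs, Scavenge line unavailable=not, Vaporizer chain down=occurs → not all inputs occur → does not occur.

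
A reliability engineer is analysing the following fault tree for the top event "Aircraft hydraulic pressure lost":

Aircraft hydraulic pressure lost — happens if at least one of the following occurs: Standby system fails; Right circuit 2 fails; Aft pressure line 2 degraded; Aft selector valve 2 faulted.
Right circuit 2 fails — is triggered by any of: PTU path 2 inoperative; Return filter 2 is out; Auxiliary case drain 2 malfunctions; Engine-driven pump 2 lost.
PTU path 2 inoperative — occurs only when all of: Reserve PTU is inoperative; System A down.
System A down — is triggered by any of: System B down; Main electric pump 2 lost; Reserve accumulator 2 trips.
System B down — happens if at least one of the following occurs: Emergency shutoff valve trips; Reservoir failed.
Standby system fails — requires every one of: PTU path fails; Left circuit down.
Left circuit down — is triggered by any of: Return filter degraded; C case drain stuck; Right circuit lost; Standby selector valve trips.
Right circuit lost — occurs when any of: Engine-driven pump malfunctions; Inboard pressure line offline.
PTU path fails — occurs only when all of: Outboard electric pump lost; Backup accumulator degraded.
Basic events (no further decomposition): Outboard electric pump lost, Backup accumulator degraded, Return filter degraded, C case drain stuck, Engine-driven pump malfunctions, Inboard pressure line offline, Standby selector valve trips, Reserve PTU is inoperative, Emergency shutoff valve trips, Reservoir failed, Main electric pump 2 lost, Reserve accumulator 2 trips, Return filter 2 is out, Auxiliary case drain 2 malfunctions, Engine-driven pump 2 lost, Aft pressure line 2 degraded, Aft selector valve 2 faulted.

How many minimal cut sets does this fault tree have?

PTU path fails [AND]: one cut set from each child combined → 1 × 1 = 1 cut set(s).
Right circuit lost [OR]: union of children's cut sets → 2 cut set(s).
Left circuit down [OR]: union of children's cut sets → 5 cut set(s).
Standby system fails [AND]: one cut set from each child combined → 1 × 5 = 5 cut set(s).
System B down [OR]: union of children's cut sets → 2 cut set(s).
System A down [OR]: union of children's cut sets → 4 cut set(s).
PTU path 2 inoperative [AND]: one cut set from each child combined → 1 × 4 = 4 cut set(s).
Right circuit 2 fails [OR]: union of children's cut sets → 7 cut set(s).
Aircraft hydraulic pressure lost [OR]: union of children's cut sets → 14 cut set(s).

14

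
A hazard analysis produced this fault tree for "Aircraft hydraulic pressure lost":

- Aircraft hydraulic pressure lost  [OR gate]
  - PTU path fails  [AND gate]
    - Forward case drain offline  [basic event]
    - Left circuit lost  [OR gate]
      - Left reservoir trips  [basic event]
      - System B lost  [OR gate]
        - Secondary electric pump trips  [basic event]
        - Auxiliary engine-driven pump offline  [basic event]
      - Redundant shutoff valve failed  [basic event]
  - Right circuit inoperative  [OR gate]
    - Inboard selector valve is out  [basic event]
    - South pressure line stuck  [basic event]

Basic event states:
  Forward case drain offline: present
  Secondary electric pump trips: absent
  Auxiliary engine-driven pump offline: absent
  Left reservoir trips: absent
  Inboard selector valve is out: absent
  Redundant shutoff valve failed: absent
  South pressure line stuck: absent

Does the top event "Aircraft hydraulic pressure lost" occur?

No

System B lost [OR]: Secondary electric pump trips=not, Auxiliary engine-driven pump offline=not → no input occurs → does not occur.
Left circuit lost [OR]: Left reservoir trips=not, System B lost=not, Redundant shutoff valve failed=not → no input occurs → does not occur.
PTU path fails [AND]: Forward case drain offline=occurs, Left circuit lost=not → not all inputs occur → does not occur.
Right circuit inoperative [OR]: Inboard selector valve is out=not, South pressure line stuck=not → no input occurs → does not occur.
Aircraft hydraulic pressure lost [OR]: PTU path fails=not, Right circuit inoperative=not → no input occurs → does not occur.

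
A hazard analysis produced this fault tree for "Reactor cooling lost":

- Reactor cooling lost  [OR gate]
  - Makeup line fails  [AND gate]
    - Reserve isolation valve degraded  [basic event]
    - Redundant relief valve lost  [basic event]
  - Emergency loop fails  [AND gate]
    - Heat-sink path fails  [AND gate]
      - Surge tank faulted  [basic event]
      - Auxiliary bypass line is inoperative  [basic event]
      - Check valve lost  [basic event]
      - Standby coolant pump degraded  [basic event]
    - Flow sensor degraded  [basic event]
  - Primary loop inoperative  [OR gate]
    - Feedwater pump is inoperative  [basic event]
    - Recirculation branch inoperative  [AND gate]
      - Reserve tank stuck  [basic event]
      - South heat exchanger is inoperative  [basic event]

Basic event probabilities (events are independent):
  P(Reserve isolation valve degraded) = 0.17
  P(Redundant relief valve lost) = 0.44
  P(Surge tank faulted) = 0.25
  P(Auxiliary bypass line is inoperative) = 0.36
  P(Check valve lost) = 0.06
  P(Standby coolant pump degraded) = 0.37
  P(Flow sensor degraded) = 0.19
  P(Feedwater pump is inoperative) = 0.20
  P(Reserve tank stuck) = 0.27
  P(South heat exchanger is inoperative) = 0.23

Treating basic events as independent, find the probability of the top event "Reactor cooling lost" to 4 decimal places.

P(Makeup line fails) [AND] = 0.17 × 0.44 = 0.074800
P(Heat-sink path fails) [AND] = 0.25 × 0.36 × 0.06 × 0.37 = 0.001998
P(Emergency loop fails) [AND] = 0.001998 × 0.19 = 0.000380
P(Recirculation branch inoperative) [AND] = 0.27 × 0.23 = 0.062100
P(Primary loop inoperative) [OR] = 1 − (1−0.20) × (1−0.062100) = 0.249680
P(Reactor cooling lost) [OR] = 1 − (1−0.074800) × (1−0.000380) × (1−0.249680) = 0.306068
Rounded to 4 decimal places: P(Reactor cooling lost) ≈ 0.3061.

0.3061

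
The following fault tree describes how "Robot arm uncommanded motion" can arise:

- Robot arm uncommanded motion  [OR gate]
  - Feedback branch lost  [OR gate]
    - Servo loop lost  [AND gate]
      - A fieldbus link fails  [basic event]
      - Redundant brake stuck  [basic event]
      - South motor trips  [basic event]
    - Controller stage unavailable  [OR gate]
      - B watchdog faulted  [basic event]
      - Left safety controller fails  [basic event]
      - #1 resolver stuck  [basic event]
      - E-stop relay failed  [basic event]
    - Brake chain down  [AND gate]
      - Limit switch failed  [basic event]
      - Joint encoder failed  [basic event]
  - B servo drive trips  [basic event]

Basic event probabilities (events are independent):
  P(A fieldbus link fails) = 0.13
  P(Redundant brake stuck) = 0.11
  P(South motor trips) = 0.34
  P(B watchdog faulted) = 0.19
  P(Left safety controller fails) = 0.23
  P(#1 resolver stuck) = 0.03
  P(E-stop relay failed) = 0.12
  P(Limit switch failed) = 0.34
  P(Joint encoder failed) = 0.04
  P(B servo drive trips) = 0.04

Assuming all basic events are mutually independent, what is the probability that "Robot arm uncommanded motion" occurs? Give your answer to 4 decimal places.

0.4983

P(Servo loop lost) [AND] = 0.13 × 0.11 × 0.34 = 0.004862
P(Controller stage unavailable) [OR] = 1 − (1−0.19) × (1−0.23) × (1−0.03) × (1−0.12) = 0.467610
P(Brake chain down) [AND] = 0.34 × 0.04 = 0.013600
P(Feedback branch lost) [OR] = 1 − (1−0.004862) × (1−0.467610) × (1−0.013600) = 0.477404
P(Robot arm uncommanded motion) [OR] = 1 − (1−0.477404) × (1−0.04) = 0.498308
Rounded to 4 decimal places: P(Robot arm uncommanded motion) ≈ 0.4983.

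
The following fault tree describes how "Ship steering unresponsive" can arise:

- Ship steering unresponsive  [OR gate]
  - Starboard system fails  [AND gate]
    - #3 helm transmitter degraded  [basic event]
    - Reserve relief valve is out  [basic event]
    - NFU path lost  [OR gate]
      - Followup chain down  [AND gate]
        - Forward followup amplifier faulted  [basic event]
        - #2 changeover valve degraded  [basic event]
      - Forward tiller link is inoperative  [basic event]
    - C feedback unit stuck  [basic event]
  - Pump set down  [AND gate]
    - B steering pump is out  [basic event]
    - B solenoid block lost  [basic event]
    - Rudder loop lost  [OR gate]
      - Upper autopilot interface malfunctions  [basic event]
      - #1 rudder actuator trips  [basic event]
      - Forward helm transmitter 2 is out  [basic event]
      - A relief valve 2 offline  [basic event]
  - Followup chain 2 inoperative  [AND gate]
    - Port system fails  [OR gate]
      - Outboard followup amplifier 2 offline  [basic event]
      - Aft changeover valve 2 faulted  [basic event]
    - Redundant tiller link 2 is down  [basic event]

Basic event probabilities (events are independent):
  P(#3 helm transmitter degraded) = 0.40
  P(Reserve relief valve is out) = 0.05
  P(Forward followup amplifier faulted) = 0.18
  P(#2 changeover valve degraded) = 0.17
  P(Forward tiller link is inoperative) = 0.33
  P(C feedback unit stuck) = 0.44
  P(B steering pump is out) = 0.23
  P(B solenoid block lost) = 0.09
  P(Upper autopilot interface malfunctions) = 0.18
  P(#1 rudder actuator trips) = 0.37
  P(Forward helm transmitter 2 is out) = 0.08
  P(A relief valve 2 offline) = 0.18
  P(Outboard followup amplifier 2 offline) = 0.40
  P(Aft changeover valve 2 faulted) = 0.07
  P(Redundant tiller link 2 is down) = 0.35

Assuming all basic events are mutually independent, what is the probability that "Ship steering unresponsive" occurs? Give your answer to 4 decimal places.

P(Followup chain down) [AND] = 0.18 × 0.17 = 0.030600
P(NFU path lost) [OR] = 1 − (1−0.030600) × (1−0.33) = 0.350502
P(Starboard system fails) [AND] = 0.40 × 0.05 × 0.350502 × 0.44 = 0.003084
P(Rudder loop lost) [OR] = 1 − (1−0.18) × (1−0.37) × (1−0.08) × (1−0.18) = 0.610277
P(Pump set down) [AND] = 0.23 × 0.09 × 0.610277 = 0.012633
P(Port system fails) [OR] = 1 − (1−0.40) × (1−0.07) = 0.442000
P(Followup chain 2 inoperative) [AND] = 0.442000 × 0.35 = 0.154700
P(Ship steering unresponsive) [OR] = 1 − (1−0.003084) × (1−0.012633) × (1−0.154700) = 0.167953
Rounded to 4 decimal places: P(Ship steering unresponsive) ≈ 0.1680.

0.1680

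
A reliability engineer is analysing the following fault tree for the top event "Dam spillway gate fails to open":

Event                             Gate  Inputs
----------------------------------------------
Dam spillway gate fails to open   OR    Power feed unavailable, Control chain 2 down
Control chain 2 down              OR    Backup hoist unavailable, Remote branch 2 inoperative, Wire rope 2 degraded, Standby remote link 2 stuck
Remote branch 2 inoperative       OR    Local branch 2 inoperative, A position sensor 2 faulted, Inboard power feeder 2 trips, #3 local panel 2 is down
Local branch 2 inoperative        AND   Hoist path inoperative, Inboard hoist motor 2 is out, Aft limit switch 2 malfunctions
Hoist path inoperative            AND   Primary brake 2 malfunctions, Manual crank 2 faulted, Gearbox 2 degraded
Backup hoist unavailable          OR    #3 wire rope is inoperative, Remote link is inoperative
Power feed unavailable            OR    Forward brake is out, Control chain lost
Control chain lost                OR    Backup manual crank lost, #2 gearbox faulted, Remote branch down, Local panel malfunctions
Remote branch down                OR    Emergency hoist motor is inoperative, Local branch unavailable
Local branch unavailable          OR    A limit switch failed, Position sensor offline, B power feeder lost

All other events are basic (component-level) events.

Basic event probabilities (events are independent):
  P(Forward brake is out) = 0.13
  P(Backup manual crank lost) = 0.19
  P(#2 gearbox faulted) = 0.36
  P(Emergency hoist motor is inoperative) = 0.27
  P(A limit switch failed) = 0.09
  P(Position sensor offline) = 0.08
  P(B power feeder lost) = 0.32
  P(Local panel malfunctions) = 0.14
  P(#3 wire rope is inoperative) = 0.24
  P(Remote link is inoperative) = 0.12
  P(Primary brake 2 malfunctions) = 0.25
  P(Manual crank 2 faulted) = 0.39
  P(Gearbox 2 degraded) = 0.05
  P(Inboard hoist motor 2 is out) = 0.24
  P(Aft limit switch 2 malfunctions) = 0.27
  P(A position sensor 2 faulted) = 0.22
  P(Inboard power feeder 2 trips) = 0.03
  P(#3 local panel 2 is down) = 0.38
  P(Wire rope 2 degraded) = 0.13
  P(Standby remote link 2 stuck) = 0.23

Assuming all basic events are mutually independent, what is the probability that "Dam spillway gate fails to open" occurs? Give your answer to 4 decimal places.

P(Local branch unavailable) [OR] = 1 − (1−0.09) × (1−0.08) × (1−0.32) = 0.430704
P(Remote branch down) [OR] = 1 − (1−0.27) × (1−0.430704) = 0.584414
P(Control chain lost) [OR] = 1 − (1−0.19) × (1−0.36) × (1−0.584414) × (1−0.14) = 0.814722
P(Power feed unavailable) [OR] = 1 − (1−0.13) × (1−0.814722) = 0.838808
P(Backup hoist unavailable) [OR] = 1 − (1−0.24) × (1−0.12) = 0.331200
P(Hoist path inoperative) [AND] = 0.25 × 0.39 × 0.05 = 0.004875
P(Local branch 2 inoperative) [AND] = 0.004875 × 0.24 × 0.27 = 0.000316
P(Remote branch 2 inoperative) [OR] = 1 − (1−0.000316) × (1−0.22) × (1−0.03) × (1−0.38) = 0.531056
P(Control chain 2 down) [OR] = 1 − (1−0.331200) × (1−0.531056) × (1−0.13) × (1−0.23) = 0.789899
P(Dam spillway gate fails to open) [OR] = 1 − (1−0.838808) × (1−0.789899) = 0.966133
Rounded to 4 decimal places: P(Dam spillway gate fails to open) ≈ 0.9661.

0.9661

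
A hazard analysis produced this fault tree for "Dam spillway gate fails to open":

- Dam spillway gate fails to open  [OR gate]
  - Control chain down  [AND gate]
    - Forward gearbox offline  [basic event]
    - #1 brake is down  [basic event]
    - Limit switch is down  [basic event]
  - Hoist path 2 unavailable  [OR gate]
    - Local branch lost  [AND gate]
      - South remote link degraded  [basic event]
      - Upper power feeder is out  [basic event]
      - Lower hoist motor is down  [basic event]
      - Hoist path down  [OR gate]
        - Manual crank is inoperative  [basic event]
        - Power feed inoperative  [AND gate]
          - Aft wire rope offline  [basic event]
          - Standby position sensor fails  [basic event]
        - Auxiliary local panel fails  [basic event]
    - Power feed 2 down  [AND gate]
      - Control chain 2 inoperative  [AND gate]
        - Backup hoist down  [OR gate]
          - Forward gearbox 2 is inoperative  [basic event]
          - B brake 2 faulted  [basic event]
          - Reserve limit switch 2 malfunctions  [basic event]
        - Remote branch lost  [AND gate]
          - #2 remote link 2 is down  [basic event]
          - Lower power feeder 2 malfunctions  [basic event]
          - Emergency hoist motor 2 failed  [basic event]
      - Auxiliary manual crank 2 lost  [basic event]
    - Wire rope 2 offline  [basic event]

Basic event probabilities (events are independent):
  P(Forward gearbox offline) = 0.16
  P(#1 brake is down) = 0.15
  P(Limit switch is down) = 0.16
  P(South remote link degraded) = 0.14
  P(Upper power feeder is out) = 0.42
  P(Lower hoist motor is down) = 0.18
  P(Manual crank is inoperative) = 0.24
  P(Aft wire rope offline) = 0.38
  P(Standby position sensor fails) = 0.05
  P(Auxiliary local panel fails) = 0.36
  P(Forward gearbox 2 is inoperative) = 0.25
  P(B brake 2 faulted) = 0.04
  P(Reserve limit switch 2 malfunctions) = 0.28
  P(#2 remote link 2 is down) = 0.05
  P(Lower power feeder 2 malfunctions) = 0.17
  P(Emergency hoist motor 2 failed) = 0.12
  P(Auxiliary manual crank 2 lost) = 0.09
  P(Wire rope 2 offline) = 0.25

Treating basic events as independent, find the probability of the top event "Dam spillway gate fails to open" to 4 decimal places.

0.2570

P(Control chain down) [AND] = 0.16 × 0.15 × 0.16 = 0.003840
P(Power feed inoperative) [AND] = 0.38 × 0.05 = 0.019000
P(Hoist path down) [OR] = 1 − (1−0.24) × (1−0.019000) × (1−0.36) = 0.522842
P(Local branch lost) [AND] = 0.14 × 0.42 × 0.18 × 0.522842 = 0.005534
P(Backup hoist down) [OR] = 1 − (1−0.25) × (1−0.04) × (1−0.28) = 0.481600
P(Remote branch lost) [AND] = 0.05 × 0.17 × 0.12 = 0.001020
P(Control chain 2 inoperative) [AND] = 0.481600 × 0.001020 = 0.000491
P(Power feed 2 down) [AND] = 0.000491 × 0.09 = 0.000044
P(Hoist path 2 unavailable) [OR] = 1 − (1−0.005534) × (1−0.000044) × (1−0.25) = 0.254183
P(Dam spillway gate fails to open) [OR] = 1 − (1−0.003840) × (1−0.254183) = 0.257047
Rounded to 4 decimal places: P(Dam spillway gate fails to open) ≈ 0.2570.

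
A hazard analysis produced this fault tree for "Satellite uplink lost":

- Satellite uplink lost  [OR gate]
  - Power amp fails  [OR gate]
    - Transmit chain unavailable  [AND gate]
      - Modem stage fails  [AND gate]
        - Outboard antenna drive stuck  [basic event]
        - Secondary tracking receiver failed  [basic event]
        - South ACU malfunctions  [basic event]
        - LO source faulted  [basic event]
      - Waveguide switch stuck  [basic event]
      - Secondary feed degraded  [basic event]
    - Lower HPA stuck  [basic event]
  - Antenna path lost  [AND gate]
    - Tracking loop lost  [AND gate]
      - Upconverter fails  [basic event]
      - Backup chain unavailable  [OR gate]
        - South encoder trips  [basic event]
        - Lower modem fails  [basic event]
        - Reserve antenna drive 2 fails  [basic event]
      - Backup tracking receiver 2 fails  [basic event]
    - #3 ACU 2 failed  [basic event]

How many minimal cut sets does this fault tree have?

5

Modem stage fails [AND]: one cut set from each child combined → 1 × 1 × 1 × 1 = 1 cut set(s).
Transmit chain unavailable [AND]: one cut set from each child combined → 1 × 1 × 1 = 1 cut set(s).
Power amp fails [OR]: union of children's cut sets → 2 cut set(s).
Backup chain unavailable [OR]: union of children's cut sets → 3 cut set(s).
Tracking loop lost [AND]: one cut set from each child combined → 1 × 3 × 1 = 3 cut set(s).
Antenna path lost [AND]: one cut set from each child combined → 3 × 1 = 3 cut set(s).
Satellite uplink lost [OR]: union of children's cut sets → 5 cut set(s).
Minimal cut sets: {LO source faulted, Outboard antenna drive stuck, Secondary feed degraded, Secondary tracking receiver failed, South ACU malfunctions, Waveguide switch stuck}; {Lower HPA stuck}; {#3 ACU 2 failed, Backup tracking receiver 2 fails, South encoder trips, Upconverter fails}; {#3 ACU 2 failed, Backup tracking receiver 2 fails, Lower modem fails, Upconverter fails}; {#3 ACU 2 failed, Backup tracking receiver 2 fails, Reserve antenna drive 2 fails, Upconverter fails}.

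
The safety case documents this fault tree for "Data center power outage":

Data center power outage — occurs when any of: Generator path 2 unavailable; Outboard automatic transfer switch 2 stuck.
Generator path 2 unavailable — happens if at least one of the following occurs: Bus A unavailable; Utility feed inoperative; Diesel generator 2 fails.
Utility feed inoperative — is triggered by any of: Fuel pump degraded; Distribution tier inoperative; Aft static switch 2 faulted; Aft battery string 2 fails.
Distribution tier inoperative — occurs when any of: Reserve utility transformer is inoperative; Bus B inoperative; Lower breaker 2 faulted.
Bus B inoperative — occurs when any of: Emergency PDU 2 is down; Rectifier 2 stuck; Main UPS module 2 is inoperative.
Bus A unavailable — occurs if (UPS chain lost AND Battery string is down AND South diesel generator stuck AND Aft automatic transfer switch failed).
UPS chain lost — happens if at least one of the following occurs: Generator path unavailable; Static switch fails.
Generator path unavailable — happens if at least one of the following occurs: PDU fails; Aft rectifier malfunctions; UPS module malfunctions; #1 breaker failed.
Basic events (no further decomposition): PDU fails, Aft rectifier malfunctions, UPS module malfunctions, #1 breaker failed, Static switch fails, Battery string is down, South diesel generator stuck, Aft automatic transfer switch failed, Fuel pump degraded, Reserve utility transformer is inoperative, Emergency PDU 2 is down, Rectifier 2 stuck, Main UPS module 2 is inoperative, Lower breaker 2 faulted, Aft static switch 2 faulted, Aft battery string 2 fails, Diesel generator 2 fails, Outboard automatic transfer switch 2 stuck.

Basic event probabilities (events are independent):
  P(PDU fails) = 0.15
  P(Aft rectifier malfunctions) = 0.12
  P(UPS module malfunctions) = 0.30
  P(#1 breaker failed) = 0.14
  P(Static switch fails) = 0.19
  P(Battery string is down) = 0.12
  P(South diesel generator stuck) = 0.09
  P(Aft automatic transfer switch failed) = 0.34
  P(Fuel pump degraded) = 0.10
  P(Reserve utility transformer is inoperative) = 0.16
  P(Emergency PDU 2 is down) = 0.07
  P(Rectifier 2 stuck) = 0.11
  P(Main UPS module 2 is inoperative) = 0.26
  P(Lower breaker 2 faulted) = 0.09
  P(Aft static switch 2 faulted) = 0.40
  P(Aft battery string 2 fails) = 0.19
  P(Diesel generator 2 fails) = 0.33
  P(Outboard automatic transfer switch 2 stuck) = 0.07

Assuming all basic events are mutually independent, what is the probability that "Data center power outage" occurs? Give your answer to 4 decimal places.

0.8727

P(Generator path unavailable) [OR] = 1 − (1−0.15) × (1−0.12) × (1−0.30) × (1−0.14) = 0.549704
P(UPS chain lost) [OR] = 1 − (1−0.549704) × (1−0.19) = 0.635260
P(Bus A unavailable) [AND] = 0.635260 × 0.12 × 0.09 × 0.34 = 0.002333
P(Bus B inoperative) [OR] = 1 − (1−0.07) × (1−0.11) × (1−0.26) = 0.387502
P(Distribution tier inoperative) [OR] = 1 − (1−0.16) × (1−0.387502) × (1−0.09) = 0.531807
P(Utility feed inoperative) [OR] = 1 − (1−0.10) × (1−0.531807) × (1−0.40) × (1−0.19) = 0.795212
P(Generator path 2 unavailable) [OR] = 1 − (1−0.002333) × (1−0.795212) × (1−0.33) = 0.863112
P(Data center power outage) [OR] = 1 − (1−0.863112) × (1−0.07) = 0.872694
Rounded to 4 decimal places: P(Data center power outage) ≈ 0.8727.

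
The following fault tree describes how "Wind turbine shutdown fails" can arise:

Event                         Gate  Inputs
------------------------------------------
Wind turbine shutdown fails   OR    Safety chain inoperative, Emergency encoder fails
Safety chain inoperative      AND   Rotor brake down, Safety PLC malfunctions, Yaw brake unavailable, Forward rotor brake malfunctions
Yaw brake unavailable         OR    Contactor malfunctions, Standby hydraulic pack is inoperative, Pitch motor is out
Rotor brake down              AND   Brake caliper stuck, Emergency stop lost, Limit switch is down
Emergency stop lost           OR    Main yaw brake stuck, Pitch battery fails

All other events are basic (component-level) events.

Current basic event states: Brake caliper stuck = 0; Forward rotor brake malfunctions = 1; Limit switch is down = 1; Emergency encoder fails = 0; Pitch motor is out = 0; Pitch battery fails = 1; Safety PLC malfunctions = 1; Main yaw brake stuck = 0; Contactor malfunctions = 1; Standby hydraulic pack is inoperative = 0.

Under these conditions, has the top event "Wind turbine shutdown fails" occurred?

Emergency stop lost [OR]: Main yaw brake stuck=not, Pitch battery fails=occurs → at least one input occurs → occurs.
Rotor brake down [AND]: Brake caliper stuck=not, Emergency stop lost=occurs, Limit switch is down=occurs → not all inputs occur → does not occur.
Yaw brake unavailable [OR]: Contactor malfunctions=occurs, Standby hydraulic pack is inoperative=not, Pitch motor is out=not → at least one input occurs → occurs.
Safety chain inoperative [AND]: Rotor brake down=not, Safety PLC malfunctions=occurs, Yaw brake unavailable=occurs, Forward rotor brake malfunctions=occurs → not all inputs occur → does not occur.
Wind turbine shutdown fails [OR]: Safety chain inoperative=not, Emergency encoder fails=not → no input occurs → does not occur.

No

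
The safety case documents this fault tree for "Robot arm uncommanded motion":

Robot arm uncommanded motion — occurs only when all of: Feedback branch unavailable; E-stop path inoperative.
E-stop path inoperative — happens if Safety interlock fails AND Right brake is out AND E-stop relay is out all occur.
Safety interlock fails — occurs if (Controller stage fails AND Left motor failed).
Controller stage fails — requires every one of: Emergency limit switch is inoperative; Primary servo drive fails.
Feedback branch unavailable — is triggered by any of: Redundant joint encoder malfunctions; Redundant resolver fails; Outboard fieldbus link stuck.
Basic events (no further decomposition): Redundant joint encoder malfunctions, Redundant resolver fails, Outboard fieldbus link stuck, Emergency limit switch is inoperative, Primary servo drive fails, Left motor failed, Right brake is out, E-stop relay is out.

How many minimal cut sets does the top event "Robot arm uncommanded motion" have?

3

Feedback branch unavailable [OR]: union of children's cut sets → 3 cut set(s).
Controller stage fails [AND]: one cut set from each child combined → 1 × 1 = 1 cut set(s).
Safety interlock fails [AND]: one cut set from each child combined → 1 × 1 = 1 cut set(s).
E-stop path inoperative [AND]: one cut set from each child combined → 1 × 1 × 1 = 1 cut set(s).
Robot arm uncommanded motion [AND]: one cut set from each child combined → 3 × 1 = 3 cut set(s).
Minimal cut sets: {E-stop relay is out, Emergency limit switch is inoperative, Left motor failed, Primary servo drive fails, Redundant joint encoder malfunctions, Right brake is out}; {E-stop relay is out, Emergency limit switch is inoperative, Left motor failed, Primary servo drive fails, Redundant resolver fails, Right brake is out}; {E-stop relay is out, Emergency limit switch is inoperative, Left motor failed, Outboard fieldbus link stuck, Primary servo drive fails, Right brake is out}.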